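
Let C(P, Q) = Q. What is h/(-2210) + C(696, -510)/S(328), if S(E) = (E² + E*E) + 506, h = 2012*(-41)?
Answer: 4447563127/119159885 ≈ 37.324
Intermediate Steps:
h = -82492
S(E) = 506 + 2*E² (S(E) = (E² + E²) + 506 = 2*E² + 506 = 506 + 2*E²)
h/(-2210) + C(696, -510)/S(328) = -82492/(-2210) - 510/(506 + 2*328²) = -82492*(-1/2210) - 510/(506 + 2*107584) = 41246/1105 - 510/(506 + 215168) = 41246/1105 - 510/215674 = 41246/1105 - 510*1/215674 = 41246/1105 - 255/107837 = 4447563127/119159885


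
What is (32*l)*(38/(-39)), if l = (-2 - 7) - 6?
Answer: 6080/13 ≈ 467.69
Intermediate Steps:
l = -15 (l = -9 - 6 = -15)
(32*l)*(38/(-39)) = (32*(-15))*(38/(-39)) = -18240*(-1)/39 = -480*(-38/39) = 6080/13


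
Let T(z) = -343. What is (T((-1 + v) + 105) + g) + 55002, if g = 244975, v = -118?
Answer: 299634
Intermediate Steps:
(T((-1 + v) + 105) + g) + 55002 = (-343 + 244975) + 55002 = 244632 + 55002 = 299634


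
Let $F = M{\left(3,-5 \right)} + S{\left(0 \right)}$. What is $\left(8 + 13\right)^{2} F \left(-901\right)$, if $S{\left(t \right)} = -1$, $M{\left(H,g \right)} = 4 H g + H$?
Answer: $23045778$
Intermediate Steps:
$M{\left(H,g \right)} = H + 4 H g$ ($M{\left(H,g \right)} = 4 H g + H = H + 4 H g$)
$F = -58$ ($F = 3 \left(1 + 4 \left(-5\right)\right) - 1 = 3 \left(1 - 20\right) - 1 = 3 \left(-19\right) - 1 = -57 - 1 = -58$)
$\left(8 + 13\right)^{2} F \left(-901\right) = \left(8 + 13\right)^{2} \left(-58\right) \left(-901\right) = 21^{2} \left(-58\right) \left(-901\right) = 441 \left(-58\right) \left(-901\right) = \left(-25578\right) \left(-901\right) = 23045778$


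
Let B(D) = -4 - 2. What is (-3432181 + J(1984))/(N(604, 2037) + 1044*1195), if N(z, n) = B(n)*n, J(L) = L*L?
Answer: 168025/411786 ≈ 0.40804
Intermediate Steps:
J(L) = L**2
B(D) = -6
N(z, n) = -6*n
(-3432181 + J(1984))/(N(604, 2037) + 1044*1195) = (-3432181 + 1984**2)/(-6*2037 + 1044*1195) = (-3432181 + 3936256)/(-12222 + 1247580) = 504075/1235358 = 504075*(1/1235358) = 168025/411786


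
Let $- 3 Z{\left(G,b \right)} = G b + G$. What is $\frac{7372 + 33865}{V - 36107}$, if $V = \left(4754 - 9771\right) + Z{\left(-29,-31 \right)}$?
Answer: $- \frac{41237}{41414} \approx -0.99573$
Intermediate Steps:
$Z{\left(G,b \right)} = - \frac{G}{3} - \frac{G b}{3}$ ($Z{\left(G,b \right)} = - \frac{G b + G}{3} = - \frac{G + G b}{3} = - \frac{G}{3} - \frac{G b}{3}$)
$V = -5307$ ($V = \left(4754 - 9771\right) - - \frac{29 \left(1 - 31\right)}{3} = -5017 - \left(- \frac{29}{3}\right) \left(-30\right) = -5017 - 290 = -5307$)
$\frac{7372 + 33865}{V - 36107} = \frac{7372 + 33865}{-5307 - 36107} = \frac{41237}{-41414} = 41237 \left(- \frac{1}{41414}\right) = - \frac{41237}{41414}$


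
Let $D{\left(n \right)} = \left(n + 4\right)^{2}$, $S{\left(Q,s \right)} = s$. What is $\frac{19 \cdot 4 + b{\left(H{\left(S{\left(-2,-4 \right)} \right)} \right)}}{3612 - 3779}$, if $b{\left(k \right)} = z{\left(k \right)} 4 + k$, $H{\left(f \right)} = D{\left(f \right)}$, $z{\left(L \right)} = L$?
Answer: $- \frac{76}{167} \approx -0.45509$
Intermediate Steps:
$D{\left(n \right)} = \left(4 + n\right)^{2}$
$H{\left(f \right)} = \left(4 + f\right)^{2}$
$b{\left(k \right)} = 5 k$ ($b{\left(k \right)} = k 4 + k = 4 k + k = 5 k$)
$\frac{19 \cdot 4 + b{\left(H{\left(S{\left(-2,-4 \right)} \right)} \right)}}{3612 - 3779} = \frac{19 \cdot 4 + 5 \left(4 - 4\right)^{2}}{3612 - 3779} = \frac{76 + 5 \cdot 0^{2}}{-167} = \left(76 + 5 \cdot 0\right) \left(- \frac{1}{167}\right) = \left(76 + 0\right) \left(- \frac{1}{167}\right) = 76 \left(- \frac{1}{167}\right) = - \frac{76}{167}$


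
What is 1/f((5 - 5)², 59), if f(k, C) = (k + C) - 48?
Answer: 1/11 ≈ 0.090909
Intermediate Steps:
f(k, C) = -48 + C + k (f(k, C) = (C + k) - 48 = -48 + C + k)
1/f((5 - 5)², 59) = 1/(-48 + 59 + (5 - 5)²) = 1/(-48 + 59 + 0²) = 1/(-48 + 59 + 0) = 1/11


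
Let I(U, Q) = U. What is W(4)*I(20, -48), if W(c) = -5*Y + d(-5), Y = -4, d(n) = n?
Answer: 300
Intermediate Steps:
W(c) = 15 (W(c) = -5*(-4) - 5 = 20 - 5 = 15)
W(4)*I(20, -48) = 15*20 = 300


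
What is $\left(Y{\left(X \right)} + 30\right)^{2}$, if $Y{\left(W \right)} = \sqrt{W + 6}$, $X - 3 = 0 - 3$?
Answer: $\left(30 + \sqrt{6}\right)^{2} \approx 1053.0$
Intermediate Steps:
$X = 0$ ($X = 3 + \left(0 - 3\right) = 3 - 3 = 0$)
$Y{\left(W \right)} = \sqrt{6 + W}$
$\left(Y{\left(X \right)} + 30\right)^{2} = \left(\sqrt{6 + 0} + 30\right)^{2} = \left(\sqrt{6} + 30\right)^{2} = \left(30 + \sqrt{6}\right)^{2}$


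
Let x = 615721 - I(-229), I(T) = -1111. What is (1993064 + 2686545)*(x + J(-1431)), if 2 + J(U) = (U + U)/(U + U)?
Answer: 2886527899079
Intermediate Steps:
J(U) = -1 (J(U) = -2 + (U + U)/(U + U) = -2 + (2*U)/((2*U)) = -2 + (2*U)*(1/(2*U)) = -2 + 1 = -1)
x = 616832 (x = 615721 - 1*(-1111) = 615721 + 1111 = 616832)
(1993064 + 2686545)*(x + J(-1431)) = (1993064 + 2686545)*(616832 - 1) = 4679609*616831 = 2886527899079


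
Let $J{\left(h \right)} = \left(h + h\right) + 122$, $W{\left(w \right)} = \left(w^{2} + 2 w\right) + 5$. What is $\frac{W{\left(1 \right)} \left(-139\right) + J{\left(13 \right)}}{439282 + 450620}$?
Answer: $- \frac{482}{444951} \approx -0.0010833$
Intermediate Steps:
$W{\left(w \right)} = 5 + w^{2} + 2 w$
$J{\left(h \right)} = 122 + 2 h$ ($J{\left(h \right)} = 2 h + 122 = 122 + 2 h$)
$\frac{W{\left(1 \right)} \left(-139\right) + J{\left(13 \right)}}{439282 + 450620} = \frac{\left(5 + 1^{2} + 2 \cdot 1\right) \left(-139\right) + \left(122 + 2 \cdot 13\right)}{439282 + 450620} = \frac{\left(5 + 1 + 2\right) \left(-139\right) + \left(122 + 26\right)}{889902} = \left(8 \left(-139\right) + 148\right) \frac{1}{889902} = \left(-1112 + 148\right) \frac{1}{889902} = \left(-964\right) \frac{1}{889902} = - \frac{482}{444951}$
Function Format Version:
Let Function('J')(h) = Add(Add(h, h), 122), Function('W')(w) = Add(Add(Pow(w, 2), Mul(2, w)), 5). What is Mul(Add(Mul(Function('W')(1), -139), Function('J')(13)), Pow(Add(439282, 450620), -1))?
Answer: Rational(-482, 444951) ≈ -0.0010833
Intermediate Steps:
Function('W')(w) = Add(5, Pow(w, 2), Mul(2, w))
Function('J')(h) = Add(122, Mul(2, h)) (Function('J')(h) = Add(Mul(2, h), 122) = Add(122, Mul(2, h)))
Mul(Add(Mul(Function('W')(1), -139), Function('J')(13)), Pow(Add(439282, 450620), -1)) = Mul(Add(Mul(Add(5, Pow(1, 2), Mul(2, 1)), -139), Add(122, Mul(2, 13))), Pow(Add(439282, 450620), -1)) = Mul(Add(Mul(Add(5, 1, 2), -139), Add(122, 26)), Pow(889902, -1)) = Mul(Add(Mul(8, -139), 148), Rational(1, 889902)) = Mul(Add(-1112, 148), Rational(1, 889902)) = Mul(-964, Rational(1, 889902)) = Rational(-482, 444951)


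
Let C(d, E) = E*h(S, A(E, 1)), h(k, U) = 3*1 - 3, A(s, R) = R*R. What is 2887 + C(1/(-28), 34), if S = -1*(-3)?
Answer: 2887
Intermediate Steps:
S = 3
A(s, R) = R**2
h(k, U) = 0 (h(k, U) = 3 - 3 = 0)
C(d, E) = 0 (C(d, E) = E*0 = 0)
2887 + C(1/(-28), 34) = 2887 + 0 = 2887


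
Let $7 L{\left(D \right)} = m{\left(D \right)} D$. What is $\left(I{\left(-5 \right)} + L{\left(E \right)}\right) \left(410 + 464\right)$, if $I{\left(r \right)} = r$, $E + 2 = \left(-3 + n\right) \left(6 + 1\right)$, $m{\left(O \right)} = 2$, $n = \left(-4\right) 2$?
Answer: $- \frac{168682}{7} \approx -24097.0$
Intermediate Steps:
$n = -8$
$E = -79$ ($E = -2 + \left(-3 - 8\right) \left(6 + 1\right) = -2 - 77 = -79$)
$L{\left(D \right)} = \frac{2 D}{7}$
$\left(I{\left(-5 \right)} + L{\left(E \right)}\right) \left(410 + 464\right) = \left(-5 + \frac{2}{7} \left(-79\right)\right) \left(410 + 464\right) = \left(-5 - \frac{158}{7}\right) 874 = \left(- \frac{193}{7}\right) 874 = - \frac{168682}{7}$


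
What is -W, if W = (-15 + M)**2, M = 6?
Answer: -81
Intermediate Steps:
W = 81 (W = (-15 + 6)**2 = (-9)**2 = 81)
-W = -1*81 = -81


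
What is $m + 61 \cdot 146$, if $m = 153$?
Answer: $9059$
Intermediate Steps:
$m + 61 \cdot 146 = 153 + 61 \cdot 146 = 153 + 8906 = 9059$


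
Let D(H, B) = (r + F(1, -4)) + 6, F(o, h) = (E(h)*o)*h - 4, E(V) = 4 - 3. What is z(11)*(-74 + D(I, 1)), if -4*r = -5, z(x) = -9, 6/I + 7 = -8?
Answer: 2691/4 ≈ 672.75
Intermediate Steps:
I = -2/5 (I = 6/(-7 - 8) = 6/(-15) = 6*(-1/15) = -2/5 ≈ -0.40000)
r = 5/4 (r = -1/4*(-5) = 5/4 ≈ 1.2500)
E(V) = 1
F(o, h) = -4 + h*o (F(o, h) = (1*o)*h - 4 = o*h - 4 = h*o - 4 = -4 + h*o)
D(H, B) = -3/4 (D(H, B) = (5/4 + (-4 - 4*1)) + 6 = (5/4 + (-4 - 4)) + 6 = (5/4 - 8) + 6 = -27/4 + 6 = -3/4)
z(11)*(-74 + D(I, 1)) = -9*(-74 - 3/4) = -9*(-299/4) = 2691/4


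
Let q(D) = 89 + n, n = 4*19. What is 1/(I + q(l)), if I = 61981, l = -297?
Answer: 1/62146 ≈ 1.6091e-5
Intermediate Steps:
n = 76
q(D) = 165 (q(D) = 89 + 76 = 165)
1/(I + q(l)) = 1/(61981 + 165) = 1/62146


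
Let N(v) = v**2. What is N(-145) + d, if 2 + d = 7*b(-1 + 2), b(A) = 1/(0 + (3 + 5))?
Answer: 168191/8 ≈ 21024.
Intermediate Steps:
b(A) = 1/8 (b(A) = 1/(0 + 8) = 1/8)
d = -9/8 (d = -2 + 7*(1/8) = -2 + 7/8 = -9/8 ≈ -1.1250)
N(-145) + d = (-145)**2 - 9/8 = 21025 - 9/8 = 168191/8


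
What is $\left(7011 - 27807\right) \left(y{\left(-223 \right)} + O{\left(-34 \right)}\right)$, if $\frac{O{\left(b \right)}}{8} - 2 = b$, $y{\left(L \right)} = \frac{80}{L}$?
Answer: $\frac{1188865728}{223} \approx 5.3312 \cdot 10^{6}$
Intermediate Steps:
$O{\left(b \right)} = 16 + 8 b$
$\left(7011 - 27807\right) \left(y{\left(-223 \right)} + O{\left(-34 \right)}\right) = \left(7011 - 27807\right) \left(\frac{80}{-223} + \left(16 + 8 \left(-34\right)\right)\right) = - 20796 \left(80 \left(- \frac{1}{223}\right) + \left(16 - 272\right)\right) = - 20796 \left(- \frac{80}{223} - 256\right) = \left(-20796\right) \left(- \frac{57168}{223}\right) = \frac{1188865728}{223}$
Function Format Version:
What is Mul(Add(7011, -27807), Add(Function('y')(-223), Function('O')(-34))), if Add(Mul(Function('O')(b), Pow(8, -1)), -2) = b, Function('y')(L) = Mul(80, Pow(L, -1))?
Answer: Rational(1188865728, 223) ≈ 5.3312e+6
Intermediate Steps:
Function('O')(b) = Add(16, Mul(8, b))
Mul(Add(7011, -27807), Add(Function('y')(-223), Function('O')(-34))) = Mul(Add(7011, -27807), Add(Mul(80, Pow(-223, -1)), Add(16, Mul(8, -34)))) = Mul(-20796, Add(Mul(80, Rational(-1, 223)), Add(16, -272))) = Mul(-20796, Add(Rational(-80, 223), -256)) = Mul(-20796, Rational(-57168, 223)) = Rational(1188865728, 223)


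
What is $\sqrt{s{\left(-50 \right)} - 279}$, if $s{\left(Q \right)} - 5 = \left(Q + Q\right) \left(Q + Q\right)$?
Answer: $\sqrt{9726} \approx 98.62$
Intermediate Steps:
$s{\left(Q \right)} = 5 + 4 Q^{2}$ ($s{\left(Q \right)} = 5 + \left(Q + Q\right) \left(Q + Q\right) = 5 + 2 Q 2 Q = 5 + 4 Q^{2}$)
$\sqrt{s{\left(-50 \right)} - 279} = \sqrt{\left(5 + 4 \left(-50\right)^{2}\right) - 279} = \sqrt{\left(5 + 4 \cdot 2500\right) - 279} = \sqrt{\left(5 + 10000\right) - 279} = \sqrt{10005 - 279} = \sqrt{9726}$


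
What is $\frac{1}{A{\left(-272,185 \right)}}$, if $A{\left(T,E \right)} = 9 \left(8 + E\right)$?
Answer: $\frac{1}{1737} \approx 0.00057571$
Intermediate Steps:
$A{\left(T,E \right)} = 72 + 9 E$
$\frac{1}{A{\left(-272,185 \right)}} = \frac{1}{72 + 9 \cdot 185} = \frac{1}{72 + 1665} = \frac{1}{1737}$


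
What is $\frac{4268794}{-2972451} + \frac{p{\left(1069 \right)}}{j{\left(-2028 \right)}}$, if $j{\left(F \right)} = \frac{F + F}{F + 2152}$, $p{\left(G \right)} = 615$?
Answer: $- \frac{20332778477}{1004688438} \approx -20.238$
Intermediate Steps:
$j{\left(F \right)} = \frac{2 F}{2152 + F}$
$\frac{4268794}{-2972451} + \frac{p{\left(1069 \right)}}{j{\left(-2028 \right)}} = \frac{4268794}{-2972451} + \frac{615}{2 \left(-2028\right) \frac{1}{2152 - 2028}} = 4268794 \left(- \frac{1}{2972451}\right) + \frac{615}{2 \left(-2028\right) \frac{1}{124}} = - \frac{4268794}{2972451} + \frac{615}{2 \left(-2028\right) \frac{1}{124}} = - \frac{4268794}{2972451} + \frac{615}{- \frac{1014}{31}} = - \frac{4268794}{2972451} + 615 \left(- \frac{31}{1014}\right) = - \frac{4268794}{2972451} - \frac{6355}{338} = - \frac{20332778477}{1004688438}$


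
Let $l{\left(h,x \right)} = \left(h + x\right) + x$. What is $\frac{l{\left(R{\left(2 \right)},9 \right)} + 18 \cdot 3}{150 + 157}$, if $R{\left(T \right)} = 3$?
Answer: $\frac{75}{307} \approx 0.2443$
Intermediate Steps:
$l{\left(h,x \right)} = h + 2 x$
$\frac{l{\left(R{\left(2 \right)},9 \right)} + 18 \cdot 3}{150 + 157} = \frac{\left(3 + 2 \cdot 9\right) + 18 \cdot 3}{150 + 157} = \frac{\left(3 + 18\right) + 54}{307} = \frac{21 + 54}{307} = \frac{1}{307} \cdot 75 = \frac{75}{307}$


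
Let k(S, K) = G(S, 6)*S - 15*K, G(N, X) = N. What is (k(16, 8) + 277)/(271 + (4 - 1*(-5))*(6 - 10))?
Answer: 413/235 ≈ 1.7574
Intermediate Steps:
k(S, K) = S² - 15*K (k(S, K) = S*S - 15*K = S² - 15*K)
(k(16, 8) + 277)/(271 + (4 - 1*(-5))*(6 - 10)) = ((16² - 15*8) + 277)/(271 + (4 - 1*(-5))*(6 - 10)) = ((256 - 120) + 277)/(271 + (4 + 5)*(-4)) = (136 + 277)/(271 + 9*(-4)) = 413/(271 - 36) = 413/235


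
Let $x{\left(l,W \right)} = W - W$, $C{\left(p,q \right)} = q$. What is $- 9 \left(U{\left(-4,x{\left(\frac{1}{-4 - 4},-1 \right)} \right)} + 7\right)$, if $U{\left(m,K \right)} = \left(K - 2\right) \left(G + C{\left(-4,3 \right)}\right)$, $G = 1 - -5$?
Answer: $99$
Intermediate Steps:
$G = 6$ ($G = 1 + 5 = 6$)
$x{\left(l,W \right)} = 0$
$U{\left(m,K \right)} = -18 + 9 K$ ($U{\left(m,K \right)} = \left(K - 2\right) \left(6 + 3\right) = \left(-2 + K\right) 9 = -18 + 9 K$)
$- 9 \left(U{\left(-4,x{\left(\frac{1}{-4 - 4},-1 \right)} \right)} + 7\right) = - 9 \left(\left(-18 + 9 \cdot 0\right) + 7\right) = - 9 \left(\left(-18 + 0\right) + 7\right) = - 9 \left(-18 + 7\right) = \left(-9\right) \left(-11\right) = 99$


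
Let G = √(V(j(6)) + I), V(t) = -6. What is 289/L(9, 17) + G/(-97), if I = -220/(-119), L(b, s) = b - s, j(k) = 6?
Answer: -289/8 - I*√58786/11543 ≈ -36.125 - 0.021005*I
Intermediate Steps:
I = 220/119 (I = -220*(-1/119) = 220/119 ≈ 1.8487)
G = I*√58786/119 (G = √(-6 + 220/119) = √(-494/119) = I*√58786/119 ≈ 2.0375*I)
289/L(9, 17) + G/(-97) = 289/(9 - 1*17) + (I*√58786/119)/(-97) = 289/(9 - 17) + (I*√58786/119)*(-1/97) = 289/(-8) - I*√58786/11543 = 289*(-⅛) - I*√58786/11543 = -289/8 - I*√58786/11543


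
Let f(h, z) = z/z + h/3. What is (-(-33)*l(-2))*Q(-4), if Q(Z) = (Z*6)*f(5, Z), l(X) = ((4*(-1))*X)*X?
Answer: 33792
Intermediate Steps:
f(h, z) = 1 + h/3 (f(h, z) = 1 + h*(⅓) = 1 + h/3)
l(X) = -4*X² (l(X) = (-4*X)*X = -4*X²)
Q(Z) = 16*Z (Q(Z) = (Z*6)*(1 + (⅓)*5) = (6*Z)*(1 + 5/3) = (6*Z)*(8/3) = 16*Z)
(-(-33)*l(-2))*Q(-4) = (-(-33)*(-4*(-2)²))*(16*(-4)) = -(-33)*(-4*4)*(-64) = -(-33)*(-16)*(-64) = -33*16*(-64) = -528*(-64) = 33792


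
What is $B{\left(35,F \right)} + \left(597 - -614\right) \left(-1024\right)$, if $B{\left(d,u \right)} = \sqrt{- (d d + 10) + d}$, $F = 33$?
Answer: $-1240064 + 20 i \sqrt{3} \approx -1.2401 \cdot 10^{6} + 34.641 i$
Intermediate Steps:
$B{\left(d,u \right)} = \sqrt{-10 + d - d^{2}}$ ($B{\left(d,u \right)} = \sqrt{- (d^{2} + 10) + d} = \sqrt{- (10 + d^{2}) + d} = \sqrt{\left(-10 - d^{2}\right) + d} = \sqrt{-10 + d - d^{2}}$)
$B{\left(35,F \right)} + \left(597 - -614\right) \left(-1024\right) = \sqrt{-10 + 35 - 35^{2}} + \left(597 - -614\right) \left(-1024\right) = \sqrt{-10 + 35 - 1225} + \left(597 + 614\right) \left(-1024\right) = \sqrt{-10 + 35 - 1225} + 1211 \left(-1024\right) = \sqrt{-1200} - 1240064 = 20 i \sqrt{3} - 1240064 = -1240064 + 20 i \sqrt{3}$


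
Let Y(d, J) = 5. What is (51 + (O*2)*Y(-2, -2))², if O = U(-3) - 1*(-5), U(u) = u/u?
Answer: 12321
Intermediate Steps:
U(u) = 1
O = 6 (O = 1 - 1*(-5) = 1 + 5 = 6)
(51 + (O*2)*Y(-2, -2))² = (51 + (6*2)*5)² = (51 + 12*5)² = (51 + 60)² = 111² = 12321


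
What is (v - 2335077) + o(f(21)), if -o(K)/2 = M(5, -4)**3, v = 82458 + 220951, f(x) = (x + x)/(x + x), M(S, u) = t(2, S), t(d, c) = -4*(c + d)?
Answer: -1987764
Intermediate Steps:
t(d, c) = -4*c - 4*d
M(S, u) = -8 - 4*S (M(S, u) = -4*S - 4*2 = -4*S - 8 = -8 - 4*S)
f(x) = 1 (f(x) = (2*x)/((2*x)) = (2*x)*(1/(2*x)) = 1)
v = 303409
o(K) = 43904 (o(K) = -2*(-8 - 4*5)**3 = -2*(-8 - 20)**3 = -2*(-28)**3 = -2*(-21952) = 43904)
(v - 2335077) + o(f(21)) = (303409 - 2335077) + 43904 = -2031668 + 43904 = -1987764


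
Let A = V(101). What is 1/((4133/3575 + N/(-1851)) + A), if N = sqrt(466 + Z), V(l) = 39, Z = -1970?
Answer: 879197181644925/35305125415948082 + 23656936875*I*sqrt(94)/17652562707974041 ≈ 0.024903 + 1.2993e-5*I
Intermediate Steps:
N = 4*I*sqrt(94) (N = sqrt(466 - 1970) = sqrt(-1504) = 4*I*sqrt(94) ≈ 38.781*I)
A = 39
1/((4133/3575 + N/(-1851)) + A) = 1/((4133/3575 + (4*I*sqrt(94))/(-1851)) + 39) = 1/((4133*(1/3575) + (4*I*sqrt(94))*(-1/1851)) + 39) = 1/((4133/3575 - 4*I*sqrt(94)/1851) + 39) = 1/(143558/3575 - 4*I*sqrt(94)/1851)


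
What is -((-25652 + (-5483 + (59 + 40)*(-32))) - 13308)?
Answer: 47611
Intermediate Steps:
-((-25652 + (-5483 + (59 + 40)*(-32))) - 13308) = -((-25652 + (-5483 + 99*(-32))) - 13308) = -((-25652 + (-5483 - 3168)) - 13308) = -((-25652 - 8651) - 13308) = -(-34303 - 13308) = -1*(-47611) = 47611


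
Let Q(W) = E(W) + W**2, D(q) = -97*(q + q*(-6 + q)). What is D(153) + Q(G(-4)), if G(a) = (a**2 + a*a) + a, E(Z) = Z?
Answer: -2195656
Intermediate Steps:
G(a) = a + 2*a**2 (G(a) = (a**2 + a**2) + a = 2*a**2 + a = a + 2*a**2)
D(q) = -97*q - 97*q*(-6 + q)
Q(W) = W + W**2
D(153) + Q(G(-4)) = 97*153*(5 - 1*153) + (-4*(1 + 2*(-4)))*(1 - 4*(1 + 2*(-4))) = 97*153*(5 - 153) + (-4*(1 - 8))*(1 - 4*(1 - 8)) = 97*153*(-148) + (-4*(-7))*(1 - 4*(-7)) = -2196468 + 28*(1 + 28) = -2196468 + 28*29 = -2196468 + 812 = -2195656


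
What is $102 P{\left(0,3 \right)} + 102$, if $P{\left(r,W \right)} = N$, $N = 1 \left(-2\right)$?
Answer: $-102$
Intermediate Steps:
$N = -2$
$P{\left(r,W \right)} = -2$
$102 P{\left(0,3 \right)} + 102 = 102 \left(-2\right) + 102 = -204 + 102 = -102$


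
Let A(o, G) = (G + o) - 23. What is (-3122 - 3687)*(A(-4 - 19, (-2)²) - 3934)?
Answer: 27072584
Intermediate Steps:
A(o, G) = -23 + G + o
(-3122 - 3687)*(A(-4 - 19, (-2)²) - 3934) = (-3122 - 3687)*((-23 + (-2)² + (-4 - 19)) - 3934) = -6809*((-23 + 4 - 23) - 3934) = -6809*(-42 - 3934) = -6809*(-3976) = 27072584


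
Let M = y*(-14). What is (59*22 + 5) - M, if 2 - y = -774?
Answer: 12167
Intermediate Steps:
y = 776 (y = 2 - 1*(-774) = 2 + 774 = 776)
M = -10864 (M = 776*(-14) = -10864)
(59*22 + 5) - M = (59*22 + 5) - 1*(-10864) = (1298 + 5) + 10864 = 1303 + 10864 = 12167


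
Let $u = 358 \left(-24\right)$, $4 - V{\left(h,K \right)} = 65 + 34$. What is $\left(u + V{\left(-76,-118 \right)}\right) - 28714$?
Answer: $-37401$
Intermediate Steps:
$V{\left(h,K \right)} = -95$ ($V{\left(h,K \right)} = 4 - \left(65 + 34\right) = 4 - 99 = -95$)
$u = -8592$
$\left(u + V{\left(-76,-118 \right)}\right) - 28714 = \left(-8592 - 95\right) - 28714 = -8687 - 28714 = -37401$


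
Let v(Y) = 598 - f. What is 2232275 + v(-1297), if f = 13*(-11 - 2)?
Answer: 2233042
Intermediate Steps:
f = -169 (f = 13*(-13) = -169)
v(Y) = 767 (v(Y) = 598 - 1*(-169) = 598 + 169 = 767)
2232275 + v(-1297) = 2232275 + 767 = 2233042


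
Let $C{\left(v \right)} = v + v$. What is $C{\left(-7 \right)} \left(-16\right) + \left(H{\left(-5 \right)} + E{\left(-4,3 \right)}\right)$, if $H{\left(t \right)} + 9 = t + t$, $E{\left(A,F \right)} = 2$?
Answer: $207$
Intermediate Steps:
$H{\left(t \right)} = -9 + 2 t$ ($H{\left(t \right)} = -9 + \left(t + t\right) = -9 + 2 t$)
$C{\left(v \right)} = 2 v$
$C{\left(-7 \right)} \left(-16\right) + \left(H{\left(-5 \right)} + E{\left(-4,3 \right)}\right) = 2 \left(-7\right) \left(-16\right) + \left(\left(-9 + 2 \left(-5\right)\right) + 2\right) = \left(-14\right) \left(-16\right) + \left(\left(-9 - 10\right) + 2\right) = 224 + \left(-19 + 2\right) = 224 - 17 = 207$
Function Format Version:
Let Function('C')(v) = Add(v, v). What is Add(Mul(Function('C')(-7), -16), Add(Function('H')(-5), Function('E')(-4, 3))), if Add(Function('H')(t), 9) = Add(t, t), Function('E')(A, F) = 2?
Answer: 207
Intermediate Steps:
Function('H')(t) = Add(-9, Mul(2, t)) (Function('H')(t) = Add(-9, Add(t, t)) = Add(-9, Mul(2, t)))
Function('C')(v) = Mul(2, v)
Add(Mul(Function('C')(-7), -16), Add(Function('H')(-5), Function('E')(-4, 3))) = Add(Mul(Mul(2, -7), -16), Add(Add(-9, Mul(2, -5)), 2)) = Add(Mul(-14, -16), Add(Add(-9, -10), 2)) = Add(224, Add(-19, 2)) = Add(224, -17) = 207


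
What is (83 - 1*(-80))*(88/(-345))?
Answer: -14344/345 ≈ -41.577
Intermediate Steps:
(83 - 1*(-80))*(88/(-345)) = (83 + 80)*(88*(-1/345)) = 163*(-88/345) = -14344/345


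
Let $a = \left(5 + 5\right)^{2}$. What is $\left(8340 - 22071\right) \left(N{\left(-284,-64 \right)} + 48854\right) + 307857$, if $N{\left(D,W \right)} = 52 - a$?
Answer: $-669847329$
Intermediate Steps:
$a = 100$ ($a = 10^{2} = 100$)
$N{\left(D,W \right)} = -48$ ($N{\left(D,W \right)} = 52 - 100 = -48$)
$\left(8340 - 22071\right) \left(N{\left(-284,-64 \right)} + 48854\right) + 307857 = \left(8340 - 22071\right) \left(-48 + 48854\right) + 307857 = \left(-13731\right) 48806 + 307857 = -670155186 + 307857 = -669847329$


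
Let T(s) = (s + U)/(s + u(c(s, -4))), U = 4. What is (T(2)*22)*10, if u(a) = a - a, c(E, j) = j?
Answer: 660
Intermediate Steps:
u(a) = 0
T(s) = (4 + s)/s (T(s) = (s + 4)/(s + 0) = (4 + s)/s)
(T(2)*22)*10 = (((4 + 2)/2)*22)*10 = (((1/2)*6)*22)*10 = (3*22)*10 = 66*10 = 660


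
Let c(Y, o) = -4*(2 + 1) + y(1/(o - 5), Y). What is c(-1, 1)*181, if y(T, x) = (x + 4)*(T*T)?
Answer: -34209/16 ≈ -2138.1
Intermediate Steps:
y(T, x) = T**2*(4 + x) (y(T, x) = (4 + x)*T**2 = T**2*(4 + x))
c(Y, o) = -12 + (4 + Y)/(-5 + o)**2 (c(Y, o) = -4*(2 + 1) + (1/(o - 5))**2*(4 + Y) = -4*3 + (1/(-5 + o))**2*(4 + Y) = -12 + (4 + Y)/(-5 + o)**2)
c(-1, 1)*181 = ((4 - 1 - 12*(-5 + 1)**2)/(-5 + 1)**2)*181 = ((4 - 1 - 12*(-4)**2)/(-4)**2)*181 = ((4 - 1 - 12*16)/16)*181 = ((4 - 1 - 192)/16)*181 = ((1/16)*(-189))*181 = -189/16*181 = -34209/16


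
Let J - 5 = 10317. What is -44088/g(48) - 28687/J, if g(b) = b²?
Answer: -10857733/495456 ≈ -21.915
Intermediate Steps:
J = 10322 (J = 5 + 10317 = 10322)
-44088/g(48) - 28687/J = -44088/(48²) - 28687/10322 = -44088/2304 - 28687*1/10322 = -44088*1/2304 - 28687/10322 = -1837/96 - 28687/10322 = -10857733/495456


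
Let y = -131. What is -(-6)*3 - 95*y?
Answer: 12463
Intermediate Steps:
-(-6)*3 - 95*y = -(-6)*3 - 95*(-131) = -1*(-18) + 12445 = 18 + 12445 = 12463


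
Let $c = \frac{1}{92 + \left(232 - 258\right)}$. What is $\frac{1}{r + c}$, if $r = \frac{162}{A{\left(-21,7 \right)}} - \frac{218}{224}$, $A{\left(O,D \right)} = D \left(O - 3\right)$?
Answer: $- \frac{528}{1015} \approx -0.5202$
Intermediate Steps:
$A{\left(O,D \right)} = D \left(-3 + O\right)$
$c = \frac{1}{66}$ ($c = \frac{1}{92 - 26} = \frac{1}{66} \approx 0.015152$)
$r = - \frac{31}{16}$ ($r = \frac{162}{7 \left(-3 - 21\right)} - \frac{218}{224} = \frac{162}{7 \left(-24\right)} - \frac{109}{112} = \frac{162}{-168} - \frac{109}{112} = 162 \left(- \frac{1}{168}\right) - \frac{109}{112} = - \frac{27}{28} - \frac{109}{112} = - \frac{31}{16} \approx -1.9375$)
$\frac{1}{r + c} = \frac{1}{- \frac{31}{16} + \frac{1}{66}} = \frac{1}{- \frac{1015}{528}} = - \frac{528}{1015}$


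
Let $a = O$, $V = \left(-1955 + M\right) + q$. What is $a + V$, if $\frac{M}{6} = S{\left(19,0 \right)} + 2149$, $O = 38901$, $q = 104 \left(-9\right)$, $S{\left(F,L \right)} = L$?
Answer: $48904$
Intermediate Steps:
$q = -936$
$M = 12894$ ($M = 6 \left(0 + 2149\right) = 6 \cdot 2149 = 12894$)
$V = 10003$ ($V = \left(-1955 + 12894\right) - 936 = 10939 - 936 = 10003$)
$a = 38901$
$a + V = 38901 + 10003 = 48904$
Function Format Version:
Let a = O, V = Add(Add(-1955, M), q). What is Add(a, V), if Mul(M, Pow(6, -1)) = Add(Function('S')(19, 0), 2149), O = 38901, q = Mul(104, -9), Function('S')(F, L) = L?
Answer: 48904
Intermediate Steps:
q = -936
M = 12894 (M = Mul(6, Add(0, 2149)) = Mul(6, 2149) = 12894)
V = 10003 (V = Add(Add(-1955, 12894), -936) = Add(10939, -936) = 10003)
a = 38901
Add(a, V) = Add(38901, 10003) = 48904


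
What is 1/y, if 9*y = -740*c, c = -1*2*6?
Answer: 3/2960 ≈ 0.0010135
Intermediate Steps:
c = -12 (c = -2*6 = -12)
y = 2960/3 (y = (-740*(-12))/9 = (⅑)*8880 = 2960/3 ≈ 986.67)
1/y = 1/(2960/3) = 3/2960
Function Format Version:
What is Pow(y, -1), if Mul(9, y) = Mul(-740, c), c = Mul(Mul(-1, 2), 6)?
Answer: Rational(3, 2960) ≈ 0.0010135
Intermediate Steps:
c = -12 (c = Mul(-2, 6) = -12)
y = Rational(2960, 3) (y = Mul(Rational(1, 9), Mul(-740, -12)) = Mul(Rational(1, 9), 8880) = Rational(2960, 3) ≈ 986.67)
Pow(y, -1) = Pow(Rational(2960, 3), -1) = Rational(3, 2960)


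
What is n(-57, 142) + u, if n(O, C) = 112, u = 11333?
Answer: 11445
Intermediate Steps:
n(-57, 142) + u = 112 + 11333 = 11445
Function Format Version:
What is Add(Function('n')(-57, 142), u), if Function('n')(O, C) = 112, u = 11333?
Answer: 11445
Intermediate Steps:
Add(Function('n')(-57, 142), u) = Add(112, 11333) = 11445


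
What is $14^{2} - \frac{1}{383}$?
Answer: $\frac{75067}{383} \approx 196.0$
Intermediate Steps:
$14^{2} - \frac{1}{383} = 196 - \frac{1}{383} = \frac{75067}{383}$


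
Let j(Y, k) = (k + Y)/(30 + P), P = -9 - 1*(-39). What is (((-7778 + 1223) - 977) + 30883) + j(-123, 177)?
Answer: 233519/10 ≈ 23352.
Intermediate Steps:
P = 30 (P = -9 + 39 = 30)
j(Y, k) = Y/60 + k/60 (j(Y, k) = (k + Y)/(30 + 30) = (Y + k)/60 = (Y + k)*(1/60) = Y/60 + k/60)
(((-7778 + 1223) - 977) + 30883) + j(-123, 177) = (((-7778 + 1223) - 977) + 30883) + ((1/60)*(-123) + (1/60)*177) = ((-6555 - 977) + 30883) + (-41/20 + 59/20) = (-7532 + 30883) + 9/10 = 23351 + 9/10 = 233519/10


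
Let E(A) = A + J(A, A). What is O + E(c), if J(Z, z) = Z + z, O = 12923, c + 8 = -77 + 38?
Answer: 12782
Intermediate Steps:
c = -47 (c = -8 + (-77 + 38) = -8 - 39 = -47)
E(A) = 3*A (E(A) = A + (A + A) = A + 2*A = 3*A)
O + E(c) = 12923 + 3*(-47) = 12923 - 141 = 12782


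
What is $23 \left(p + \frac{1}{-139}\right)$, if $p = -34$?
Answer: $- \frac{108721}{139} \approx -782.17$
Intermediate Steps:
$23 \left(p + \frac{1}{-139}\right) = 23 \left(-34 + \frac{1}{-139}\right) = 23 \left(-34 - \frac{1}{139}\right) = 23 \left(- \frac{4727}{139}\right) = - \frac{108721}{139}$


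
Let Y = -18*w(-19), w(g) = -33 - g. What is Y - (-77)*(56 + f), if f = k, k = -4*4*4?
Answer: -364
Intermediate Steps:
k = -64 (k = -16*4 = -64)
f = -64
Y = 252 (Y = -18*(-33 - 1*(-19)) = -18*(-33 + 19) = -18*(-14) = 252)
Y - (-77)*(56 + f) = 252 - (-77)*(56 - 64) = 252 - (-77)*(-8) = 252 - 1*616 = 252 - 616 = -364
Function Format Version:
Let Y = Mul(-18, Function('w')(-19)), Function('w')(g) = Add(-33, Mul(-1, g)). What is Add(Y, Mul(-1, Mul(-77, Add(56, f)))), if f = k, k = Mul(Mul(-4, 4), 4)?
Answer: -364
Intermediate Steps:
k = -64 (k = Mul(-16, 4) = -64)
f = -64
Y = 252 (Y = Mul(-18, Add(-33, Mul(-1, -19))) = Mul(-18, Add(-33, 19)) = Mul(-18, -14) = 252)
Add(Y, Mul(-1, Mul(-77, Add(56, f)))) = Add(252, Mul(-1, Mul(-77, Add(56, -64)))) = Add(252, Mul(-1, Mul(-77, -8))) = Add(252, Mul(-1, 616)) = Add(252, -616) = -364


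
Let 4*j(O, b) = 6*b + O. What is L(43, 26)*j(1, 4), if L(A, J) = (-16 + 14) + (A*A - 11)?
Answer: 11475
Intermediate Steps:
j(O, b) = O/4 + 3*b/2 (j(O, b) = (6*b + O)/4 = (O + 6*b)/4 = O/4 + 3*b/2)
L(A, J) = -13 + A² (L(A, J) = -2 + (A² - 11) = -2 + (-11 + A²) = -13 + A²)
L(43, 26)*j(1, 4) = (-13 + 43²)*((¼)*1 + (3/2)*4) = (-13 + 1849)*(¼ + 6) = 1836*(25/4) = 11475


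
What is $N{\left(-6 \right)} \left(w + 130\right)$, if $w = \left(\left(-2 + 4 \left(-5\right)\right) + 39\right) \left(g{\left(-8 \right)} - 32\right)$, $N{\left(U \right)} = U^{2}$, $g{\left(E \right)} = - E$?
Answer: $-10008$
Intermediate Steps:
$w = -408$ ($w = \left(\left(-2 + 4 \left(-5\right)\right) + 39\right) \left(\left(-1\right) \left(-8\right) - 32\right) = \left(\left(-2 - 20\right) + 39\right) \left(8 - 32\right) = \left(-22 + 39\right) \left(-24\right) = 17 \left(-24\right) = -408$)
$N{\left(-6 \right)} \left(w + 130\right) = \left(-6\right)^{2} \left(-408 + 130\right) = 36 \left(-278\right) = -10008$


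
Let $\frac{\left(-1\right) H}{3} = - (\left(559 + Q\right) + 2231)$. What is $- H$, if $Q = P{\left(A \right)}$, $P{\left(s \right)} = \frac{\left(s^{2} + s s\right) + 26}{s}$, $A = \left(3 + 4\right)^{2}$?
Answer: $- \frac{424614}{49} \approx -8665.6$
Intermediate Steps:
$A = 49$ ($A = 7^{2} = 49$)
$P{\left(s \right)} = \frac{26 + 2 s^{2}}{s}$ ($P{\left(s \right)} = \frac{\left(s^{2} + s^{2}\right) + 26}{s} = \frac{2 s^{2} + 26}{s} = \frac{26 + 2 s^{2}}{s}$)
$Q = \frac{4828}{49}$ ($Q = 2 \cdot 49 + \frac{26}{49} = 98 + 26 \cdot \frac{1}{49} = 98 + \frac{26}{49} = \frac{4828}{49} \approx 98.531$)
$H = \frac{424614}{49}$ ($H = - 3 \left(- (\left(559 + \frac{4828}{49}\right) + 2231)\right) = - 3 \left(- (\frac{32219}{49} + 2231)\right) = - 3 \left(\left(-1\right) \frac{141538}{49}\right) = \left(-3\right) \left(- \frac{141538}{49}\right) = \frac{424614}{49} \approx 8665.6$)
$- H = \left(-1\right) \frac{424614}{49} = - \frac{424614}{49}$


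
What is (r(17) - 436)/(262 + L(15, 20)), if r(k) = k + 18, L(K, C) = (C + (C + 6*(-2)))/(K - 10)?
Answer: -2005/1338 ≈ -1.4985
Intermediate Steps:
L(K, C) = (-12 + 2*C)/(-10 + K) (L(K, C) = (C + (C - 12))/(-10 + K) = (C + (-12 + C))/(-10 + K) = (-12 + 2*C)/(-10 + K))
r(k) = 18 + k
(r(17) - 436)/(262 + L(15, 20)) = ((18 + 17) - 436)/(262 + 2*(-6 + 20)/(-10 + 15)) = (35 - 436)/(262 + 2*14/5) = -401/(262 + 2*(1/5)*14) = -401/(262 + 28/5) = -401/1338/5 = -401*5/1338 = -2005/1338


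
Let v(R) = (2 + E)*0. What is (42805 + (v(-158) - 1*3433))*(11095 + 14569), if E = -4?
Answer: 1010443008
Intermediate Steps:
v(R) = 0 (v(R) = (2 - 4)*0 = -2*0 = 0)
(42805 + (v(-158) - 1*3433))*(11095 + 14569) = (42805 + (0 - 1*3433))*(11095 + 14569) = (42805 + (0 - 3433))*25664 = (42805 - 3433)*25664 = 39372*25664 = 1010443008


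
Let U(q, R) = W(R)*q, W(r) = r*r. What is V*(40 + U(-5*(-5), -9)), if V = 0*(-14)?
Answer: 0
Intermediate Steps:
W(r) = r²
U(q, R) = q*R² (U(q, R) = R²*q = q*R²)
V = 0
V*(40 + U(-5*(-5), -9)) = 0*(40 - 5*(-5)*(-9)²) = 0*(40 + 25*81) = 0*(40 + 2025) = 0*2065 = 0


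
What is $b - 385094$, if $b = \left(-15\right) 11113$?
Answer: $-551789$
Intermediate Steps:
$b = -166695$
$b - 385094 = -166695 - 385094 = -551789$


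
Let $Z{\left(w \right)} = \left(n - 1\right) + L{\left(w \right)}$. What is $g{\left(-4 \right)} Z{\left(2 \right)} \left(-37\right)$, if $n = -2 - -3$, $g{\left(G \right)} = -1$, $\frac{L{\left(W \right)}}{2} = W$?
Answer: $148$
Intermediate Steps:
$L{\left(W \right)} = 2 W$
$n = 1$ ($n = -2 + 3 = 1$)
$Z{\left(w \right)} = 2 w$ ($Z{\left(w \right)} = \left(1 - 1\right) + 2 w = 0 + 2 w = 2 w$)
$g{\left(-4 \right)} Z{\left(2 \right)} \left(-37\right) = - 2 \cdot 2 \left(-37\right) = \left(-1\right) 4 \left(-37\right) = \left(-4\right) \left(-37\right) = 148$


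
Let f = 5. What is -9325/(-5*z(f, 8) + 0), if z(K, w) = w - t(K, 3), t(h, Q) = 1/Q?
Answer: 5595/23 ≈ 243.26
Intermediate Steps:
z(K, w) = -⅓ + w (z(K, w) = w - 1/3 = w - 1*⅓ = w - ⅓ = -⅓ + w)
-9325/(-5*z(f, 8) + 0) = -9325/(-5*(-⅓ + 8) + 0) = -9325/(-5*23/3 + 0) = -9325/(-115/3 + 0) = -9325/(-115/3) = -9325*(-3/115) = 5595/23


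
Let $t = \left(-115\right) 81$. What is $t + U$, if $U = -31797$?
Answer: $-41112$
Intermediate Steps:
$t = -9315$
$t + U = -9315 - 31797 = -41112$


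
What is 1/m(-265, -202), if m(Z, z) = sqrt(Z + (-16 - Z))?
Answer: -I/4 ≈ -0.25*I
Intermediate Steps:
m(Z, z) = 4*I (m(Z, z) = sqrt(-16) = 4*I)
1/m(-265, -202) = 1/(4*I) = -I/4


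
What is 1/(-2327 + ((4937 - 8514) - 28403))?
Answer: -1/34307 ≈ -2.9149e-5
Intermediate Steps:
1/(-2327 + ((4937 - 8514) - 28403)) = 1/(-2327 + (-3577 - 28403)) = 1/(-2327 - 31980) = 1/(-34307) = -1/34307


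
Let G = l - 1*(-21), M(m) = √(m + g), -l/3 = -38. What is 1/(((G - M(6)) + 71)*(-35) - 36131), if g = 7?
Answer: -43341/1878426356 - 35*√13/1878426356 ≈ -2.3140e-5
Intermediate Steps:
l = 114 (l = -3*(-38) = 114)
M(m) = √(7 + m) (M(m) = √(m + 7) = √(7 + m))
G = 135 (G = 114 - 1*(-21) = 114 + 21 = 135)
1/(((G - M(6)) + 71)*(-35) - 36131) = 1/(((135 - √(7 + 6)) + 71)*(-35) - 36131) = 1/(((135 - √13) + 71)*(-35) - 36131) = 1/((206 - √13)*(-35) - 36131) = 1/((-7210 + 35*√13) - 36131) = 1/(-43341 + 35*√13)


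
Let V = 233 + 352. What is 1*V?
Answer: 585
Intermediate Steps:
V = 585
1*V = 1*585 = 585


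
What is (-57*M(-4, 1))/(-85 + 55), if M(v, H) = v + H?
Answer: -57/10 ≈ -5.7000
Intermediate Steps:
M(v, H) = H + v
(-57*M(-4, 1))/(-85 + 55) = (-57*(1 - 4))/(-85 + 55) = -57*(-3)/(-30) = 171*(-1/30) = -57/10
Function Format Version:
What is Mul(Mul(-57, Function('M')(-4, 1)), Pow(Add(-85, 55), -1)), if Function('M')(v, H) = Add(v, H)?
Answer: Rational(-57, 10) ≈ -5.7000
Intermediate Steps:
Function('M')(v, H) = Add(H, v)
Mul(Mul(-57, Function('M')(-4, 1)), Pow(Add(-85, 55), -1)) = Mul(Mul(-57, Add(1, -4)), Pow(Add(-85, 55), -1)) = Mul(Mul(-57, -3), Pow(-30, -1)) = Mul(171, Rational(-1, 30)) = Rational(-57, 10)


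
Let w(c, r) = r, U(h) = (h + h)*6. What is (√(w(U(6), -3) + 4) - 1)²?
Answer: 0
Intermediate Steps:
U(h) = 12*h (U(h) = (2*h)*6 = 12*h)
(√(w(U(6), -3) + 4) - 1)² = (√(-3 + 4) - 1)² = (√1 - 1)² = (1 - 1)² = 0² = 0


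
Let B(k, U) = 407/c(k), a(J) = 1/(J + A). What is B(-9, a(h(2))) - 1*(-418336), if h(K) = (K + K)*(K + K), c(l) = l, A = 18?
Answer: 3764617/9 ≈ 4.1829e+5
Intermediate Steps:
h(K) = 4*K**2 (h(K) = (2*K)*(2*K) = 4*K**2)
a(J) = 1/(18 + J) (a(J) = 1/(J + 18) = 1/(18 + J))
B(k, U) = 407/k
B(-9, a(h(2))) - 1*(-418336) = 407/(-9) - 1*(-418336) = 407*(-1/9) + 418336 = -407/9 + 418336 = 3764617/9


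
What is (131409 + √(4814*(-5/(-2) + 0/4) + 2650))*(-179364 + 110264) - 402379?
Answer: -9080764279 - 69100*√14685 ≈ -9.0891e+9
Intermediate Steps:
(131409 + √(4814*(-5/(-2) + 0/4) + 2650))*(-179364 + 110264) - 402379 = (131409 + √(4814*(-5*(-½) + 0*(¼)) + 2650))*(-69100) - 402379 = (131409 + √(4814*(5/2 + 0) + 2650))*(-69100) - 402379 = (131409 + √(4814*(5/2) + 2650))*(-69100) - 402379 = (131409 + √(12035 + 2650))*(-69100) - 402379 = (131409 + √14685)*(-69100) - 402379 = (-9080361900 - 69100*√14685) - 402379 = -9080764279 - 69100*√14685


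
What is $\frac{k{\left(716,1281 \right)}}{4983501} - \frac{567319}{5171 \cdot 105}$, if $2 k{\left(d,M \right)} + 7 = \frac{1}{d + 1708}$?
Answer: $- \frac{4568814513743999}{4372599925295280} \approx -1.0449$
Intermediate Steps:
$k{\left(d,M \right)} = - \frac{7}{2} + \frac{1}{2 \left(1708 + d\right)}$ ($k{\left(d,M \right)} = - \frac{7}{2} + \frac{1}{2 \left(d + 1708\right)} = - \frac{7}{2} + \frac{1}{2 \left(1708 + d\right)}$)
$\frac{k{\left(716,1281 \right)}}{4983501} - \frac{567319}{5171 \cdot 105} = \frac{\frac{1}{2} \frac{1}{1708 + 716} \left(-11955 - 5012\right)}{4983501} - \frac{567319}{5171 \cdot 105} = \frac{-11955 - 5012}{2 \cdot 2424} \cdot \frac{1}{4983501} - \frac{567319}{542955} = \frac{1}{2} \cdot \frac{1}{2424} \left(-16967\right) \frac{1}{4983501} - \frac{567319}{542955} = \left(- \frac{16967}{4848}\right) \frac{1}{4983501} - \frac{567319}{542955} = - \frac{16967}{24160012848} - \frac{567319}{542955} = - \frac{4568814513743999}{4372599925295280}$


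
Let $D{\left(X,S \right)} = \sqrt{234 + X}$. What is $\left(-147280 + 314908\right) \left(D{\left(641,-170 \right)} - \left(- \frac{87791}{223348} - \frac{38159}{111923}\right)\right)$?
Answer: $\frac{768933456986475}{6249444551} + 838140 \sqrt{35} \approx 5.0815 \cdot 10^{6}$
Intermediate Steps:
$\left(-147280 + 314908\right) \left(D{\left(641,-170 \right)} - \left(- \frac{87791}{223348} - \frac{38159}{111923}\right)\right) = \left(-147280 + 314908\right) \left(\sqrt{234 + 641} - \left(- \frac{87791}{223348} - \frac{38159}{111923}\right)\right) = 167628 \left(\sqrt{875} - - \frac{18348568425}{24997778204}\right) = 167628 \left(5 \sqrt{35} + \left(\frac{87791}{223348} + \frac{38159}{111923}\right)\right) = 167628 \left(5 \sqrt{35} + \frac{18348568425}{24997778204}\right) = 167628 \left(\frac{18348568425}{24997778204} + 5 \sqrt{35}\right) = \frac{768933456986475}{6249444551} + 838140 \sqrt{35}$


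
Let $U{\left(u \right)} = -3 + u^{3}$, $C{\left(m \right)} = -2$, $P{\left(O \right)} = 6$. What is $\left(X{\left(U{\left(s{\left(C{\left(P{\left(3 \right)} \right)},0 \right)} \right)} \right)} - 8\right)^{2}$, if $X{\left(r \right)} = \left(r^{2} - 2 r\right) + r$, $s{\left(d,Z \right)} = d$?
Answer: $15376$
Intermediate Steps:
$X{\left(r \right)} = r^{2} - r$
$\left(X{\left(U{\left(s{\left(C{\left(P{\left(3 \right)} \right)},0 \right)} \right)} \right)} - 8\right)^{2} = \left(\left(-3 + \left(-2\right)^{3}\right) \left(-1 + \left(-3 + \left(-2\right)^{3}\right)\right) - 8\right)^{2} = \left(\left(-3 - 8\right) \left(-1 - 11\right) - 8\right)^{2} = \left(- 11 \left(-1 - 11\right) - 8\right)^{2} = \left(\left(-11\right) \left(-12\right) - 8\right)^{2} = \left(132 - 8\right)^{2} = 124^{2} = 15376$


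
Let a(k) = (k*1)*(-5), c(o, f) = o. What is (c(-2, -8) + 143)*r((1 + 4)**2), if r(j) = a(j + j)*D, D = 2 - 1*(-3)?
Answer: -176250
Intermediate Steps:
D = 5 (D = 2 + 3 = 5)
a(k) = -5*k (a(k) = k*(-5) = -5*k)
r(j) = -50*j (r(j) = -5*(j + j)*5 = -10*j*5 = -50*j)
(c(-2, -8) + 143)*r((1 + 4)**2) = (-2 + 143)*(-50*(1 + 4)**2) = 141*(-50*5**2) = 141*(-50*25) = 141*(-1250) = -176250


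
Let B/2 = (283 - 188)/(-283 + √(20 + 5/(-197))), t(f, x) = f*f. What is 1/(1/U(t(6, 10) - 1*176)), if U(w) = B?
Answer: -190*√197/(-√3935 + 283*√197) ≈ -0.68215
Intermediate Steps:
t(f, x) = f²
B = 190/(-283 + √775195/197) (B = 2*((283 - 188)/(-283 + √(20 + 5/(-197)))) = 2*(95/(-283 + √(20 + 5*(-1/197)))) = 2*(95/(-283 + √(20 - 5/197))) = 2*(95/(-283 + √(3935/197))) = 2*(95/(-283 + √775195/197)) = 190/(-283 + √775195/197) ≈ -0.68215)
U(w) = -190*√197/(-√3935 + 283*√197)
1/(1/U(t(6, 10) - 1*176)) = 1/(1/(-190*√197/(-√3935 + 283*√197))) = 1/(-√197*(-√3935 + 283*√197)/37430) = -190*√197/(-√3935 + 283*√197)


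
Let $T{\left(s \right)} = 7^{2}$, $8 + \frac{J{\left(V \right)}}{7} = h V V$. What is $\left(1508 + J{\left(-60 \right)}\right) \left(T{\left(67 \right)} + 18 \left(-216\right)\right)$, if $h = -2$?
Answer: $187911372$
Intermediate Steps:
$J{\left(V \right)} = -56 - 14 V^{2}$ ($J{\left(V \right)} = -56 + 7 - 2 V V = -56 + 7 \left(- 2 V^{2}\right) = -56 - 14 V^{2}$)
$T{\left(s \right)} = 49$
$\left(1508 + J{\left(-60 \right)}\right) \left(T{\left(67 \right)} + 18 \left(-216\right)\right) = \left(1508 - \left(56 + 14 \left(-60\right)^{2}\right)\right) \left(49 + 18 \left(-216\right)\right) = \left(1508 - 50456\right) \left(49 - 3888\right) = \left(1508 - 50456\right) \left(-3839\right) = \left(-48948\right) \left(-3839\right) = 187911372$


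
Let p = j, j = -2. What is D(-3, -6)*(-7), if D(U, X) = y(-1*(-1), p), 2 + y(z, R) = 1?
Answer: 7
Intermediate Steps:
p = -2
y(z, R) = -1 (y(z, R) = -2 + 1 = -1)
D(U, X) = -1
D(-3, -6)*(-7) = -1*(-7) = 7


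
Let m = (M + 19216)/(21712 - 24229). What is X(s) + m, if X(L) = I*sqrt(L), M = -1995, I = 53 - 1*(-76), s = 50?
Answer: -17221/2517 + 645*sqrt(2) ≈ 905.33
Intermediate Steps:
I = 129 (I = 53 + 76 = 129)
X(L) = 129*sqrt(L)
m = -17221/2517 (m = (-1995 + 19216)/(21712 - 24229) = 17221/(-2517) = 17221*(-1/2517) = -17221/2517 ≈ -6.8419)
X(s) + m = 129*sqrt(50) - 17221/2517 = 129*(5*sqrt(2)) - 17221/2517 = 645*sqrt(2) - 17221/2517 = -17221/2517 + 645*sqrt(2)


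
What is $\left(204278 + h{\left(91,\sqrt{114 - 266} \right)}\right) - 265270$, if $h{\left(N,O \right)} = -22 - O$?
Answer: $-61014 - 2 i \sqrt{38} \approx -61014.0 - 12.329 i$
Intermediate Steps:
$\left(204278 + h{\left(91,\sqrt{114 - 266} \right)}\right) - 265270 = \left(204278 - \left(22 + \sqrt{114 - 266}\right)\right) - 265270 = \left(204278 - \left(22 + \sqrt{-152}\right)\right) - 265270 = \left(204278 - \left(22 + 2 i \sqrt{38}\right)\right) - 265270 = \left(204256 - 2 i \sqrt{38}\right) - 265270 = -61014 - 2 i \sqrt{38}$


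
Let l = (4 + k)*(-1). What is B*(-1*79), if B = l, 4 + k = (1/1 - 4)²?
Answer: 711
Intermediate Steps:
k = 5 (k = -4 + (1/1 - 4)² = -4 + (1 - 4)² = -4 + (-3)² = -4 + 9 = 5)
l = -9 (l = (4 + 5)*(-1) = 9*(-1) = -9)
B = -9
B*(-1*79) = -(-9)*79 = -9*(-79) = 711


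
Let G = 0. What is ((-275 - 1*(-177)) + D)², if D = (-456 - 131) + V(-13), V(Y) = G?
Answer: 469225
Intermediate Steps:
V(Y) = 0
D = -587 (D = (-456 - 131) + 0 = -587 + 0 = -587)
((-275 - 1*(-177)) + D)² = ((-275 - 1*(-177)) - 587)² = ((-275 + 177) - 587)² = (-98 - 587)² = (-685)² = 469225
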